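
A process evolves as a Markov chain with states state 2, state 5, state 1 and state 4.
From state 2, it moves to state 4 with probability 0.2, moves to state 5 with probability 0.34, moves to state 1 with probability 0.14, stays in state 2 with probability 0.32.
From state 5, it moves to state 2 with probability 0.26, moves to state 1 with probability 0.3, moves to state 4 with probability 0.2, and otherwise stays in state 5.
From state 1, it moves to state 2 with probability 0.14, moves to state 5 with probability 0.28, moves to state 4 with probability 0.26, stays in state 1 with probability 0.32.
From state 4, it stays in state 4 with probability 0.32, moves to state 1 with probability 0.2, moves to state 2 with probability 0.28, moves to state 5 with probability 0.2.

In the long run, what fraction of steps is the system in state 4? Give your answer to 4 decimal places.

0.2437

Let the stationary distribution be π with π = πP and π_1 + π_2 + π_3 + π_4 = 1.
π_1 = 0.32·π_1 + 0.26·π_2 + 0.14·π_3 + 0.28·π_4
π_2 = 0.34·π_1 + 0.24·π_2 + 0.28·π_3 + 0.2·π_4
π_3 = 0.14·π_1 + 0.3·π_2 + 0.32·π_3 + 0.2·π_4
Solving with the normalization constraint gives π = (0.2511, 0.2650, 0.2403, 0.2437).
So the stationary probability of state 4 is 0.2437.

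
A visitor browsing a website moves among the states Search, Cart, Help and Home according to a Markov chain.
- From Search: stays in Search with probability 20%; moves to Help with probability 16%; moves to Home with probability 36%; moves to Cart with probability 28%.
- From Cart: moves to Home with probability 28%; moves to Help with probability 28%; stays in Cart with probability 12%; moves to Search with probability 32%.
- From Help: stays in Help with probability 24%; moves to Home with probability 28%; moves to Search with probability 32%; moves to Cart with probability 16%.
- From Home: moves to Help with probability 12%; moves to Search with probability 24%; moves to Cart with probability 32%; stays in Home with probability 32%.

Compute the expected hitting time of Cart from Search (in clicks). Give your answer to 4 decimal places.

3.6466

Let t(s) be the expected number of clicks to first reach Cart from state s, with t(Cart) = 0. Conditioning on the first click:
t(Search) = 1 + 0.2·t(Search) + 0.16·t(Help) + 0.36·t(Home)
t(Help) = 1 + 0.32·t(Search) + 0.24·t(Help) + 0.28·t(Home)
t(Home) = 1 + 0.24·t(Search) + 0.12·t(Help) + 0.32·t(Home)
Solving: t(Search) = 3.6466, t(Help) = 4.1361, t(Home) = 3.4875.
Expected clicks from Search to Cart: 3.6466.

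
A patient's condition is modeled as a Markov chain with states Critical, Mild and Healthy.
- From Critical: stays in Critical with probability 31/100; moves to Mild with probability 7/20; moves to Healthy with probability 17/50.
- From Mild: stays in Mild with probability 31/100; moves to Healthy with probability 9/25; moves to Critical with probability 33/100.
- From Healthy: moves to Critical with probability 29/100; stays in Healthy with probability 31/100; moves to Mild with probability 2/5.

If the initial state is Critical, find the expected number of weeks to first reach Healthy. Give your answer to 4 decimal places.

2.8841

Let t(s) be the expected number of weeks to first reach Healthy from state s, with t(Healthy) = 0. Conditioning on the first week:
t(Critical) = 1 + 0.31·t(Critical) + 0.35·t(Mild)
t(Mild) = 1 + 0.33·t(Critical) + 0.31·t(Mild)
Solving: t(Critical) = 2.8841, t(Mild) = 2.8286.
Expected weeks from Critical to Healthy: 2.8841.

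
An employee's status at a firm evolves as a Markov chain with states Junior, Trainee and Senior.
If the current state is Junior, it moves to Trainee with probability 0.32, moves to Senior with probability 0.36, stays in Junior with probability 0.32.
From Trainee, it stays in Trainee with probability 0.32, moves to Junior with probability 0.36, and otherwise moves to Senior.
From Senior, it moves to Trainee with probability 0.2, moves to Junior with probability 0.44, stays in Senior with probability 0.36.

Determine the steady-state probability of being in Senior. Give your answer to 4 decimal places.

0.3489

Let the stationary distribution be π with π = πP and π_1 + π_2 + π_3 = 1.
π_1 = 0.32·π_1 + 0.36·π_2 + 0.44·π_3
π_2 = 0.32·π_1 + 0.32·π_2 + 0.2·π_3
Solving with the normalization constraint gives π = (0.3730, 0.2781, 0.3489).
So the stationary probability of Senior is 0.3489.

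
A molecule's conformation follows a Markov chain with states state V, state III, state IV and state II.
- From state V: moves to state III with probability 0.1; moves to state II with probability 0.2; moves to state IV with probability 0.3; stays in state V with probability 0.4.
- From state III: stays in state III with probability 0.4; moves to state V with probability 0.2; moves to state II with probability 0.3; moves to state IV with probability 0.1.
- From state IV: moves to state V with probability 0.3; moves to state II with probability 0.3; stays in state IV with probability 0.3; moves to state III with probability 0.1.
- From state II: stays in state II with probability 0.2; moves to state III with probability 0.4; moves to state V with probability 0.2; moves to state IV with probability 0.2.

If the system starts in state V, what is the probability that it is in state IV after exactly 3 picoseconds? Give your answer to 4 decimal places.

Propagate the distribution vector 3 picoseconds from state V.
After 0 picoseconds: (1.0000, 0.0000, 0.0000, 0.0000)
After 1 picosecond: (0.4000, 0.1000, 0.3000, 0.2000)
After 2 picoseconds: (0.3100, 0.1900, 0.2600, 0.2400)
After 3 picoseconds: (0.2880, 0.2290, 0.2380, 0.2450)
P(in state IV after 3 picoseconds) = 0.2380

0.2380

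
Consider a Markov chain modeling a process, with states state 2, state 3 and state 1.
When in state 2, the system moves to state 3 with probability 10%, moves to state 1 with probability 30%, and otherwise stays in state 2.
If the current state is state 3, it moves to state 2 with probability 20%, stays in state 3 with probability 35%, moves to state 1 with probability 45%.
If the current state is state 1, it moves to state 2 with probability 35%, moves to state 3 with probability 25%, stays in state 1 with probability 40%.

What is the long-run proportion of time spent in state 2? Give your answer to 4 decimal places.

0.4253

Let the stationary distribution be π with π = πP and π_1 + π_2 + π_3 = 1.
π_1 = 0.6·π_1 + 0.2·π_2 + 0.35·π_3
π_2 = 0.1·π_1 + 0.35·π_2 + 0.25·π_3
Solving with the normalization constraint gives π = (0.4253, 0.2069, 0.3678).
So the stationary probability of state 2 is 0.4253.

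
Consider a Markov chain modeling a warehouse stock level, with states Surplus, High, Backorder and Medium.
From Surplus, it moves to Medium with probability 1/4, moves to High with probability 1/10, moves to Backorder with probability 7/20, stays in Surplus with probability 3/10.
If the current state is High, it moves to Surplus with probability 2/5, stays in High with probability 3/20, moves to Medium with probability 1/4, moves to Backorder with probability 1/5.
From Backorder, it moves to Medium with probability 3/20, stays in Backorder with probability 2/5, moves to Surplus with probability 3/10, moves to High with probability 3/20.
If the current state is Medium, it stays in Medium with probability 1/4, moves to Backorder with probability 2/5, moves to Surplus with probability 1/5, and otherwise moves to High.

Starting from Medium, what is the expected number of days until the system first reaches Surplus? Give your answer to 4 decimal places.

Let t(s) be the expected number of days to first reach Surplus from state s, with t(Surplus) = 0. Conditioning on the first day:
t(High) = 1 + 0.15·t(High) + 0.2·t(Backorder) + 0.25·t(Medium)
t(Backorder) = 1 + 0.15·t(High) + 0.4·t(Backorder) + 0.15·t(Medium)
t(Medium) = 1 + 0.15·t(High) + 0.4·t(Backorder) + 0.25·t(Medium)
Solving: t(High) = 3.0712, t(Backorder) = 3.3708, t(Medium) = 3.7453.
Expected days from Medium to Surplus: 3.7453.

3.7453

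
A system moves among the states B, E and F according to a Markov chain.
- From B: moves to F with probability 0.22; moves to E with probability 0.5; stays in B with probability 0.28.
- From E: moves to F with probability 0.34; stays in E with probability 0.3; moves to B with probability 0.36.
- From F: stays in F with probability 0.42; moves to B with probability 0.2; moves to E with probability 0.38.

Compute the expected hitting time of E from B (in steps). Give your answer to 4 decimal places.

Let t(s) be the expected number of steps to first reach E from state s, with t(E) = 0. Conditioning on the first step:
t(B) = 1 + 0.28·t(B) + 0.22·t(F)
t(F) = 1 + 0.2·t(B) + 0.42·t(F)
Solving: t(B) = 2.1413, t(F) = 2.4625.
Expected steps from B to E: 2.1413.

2.1413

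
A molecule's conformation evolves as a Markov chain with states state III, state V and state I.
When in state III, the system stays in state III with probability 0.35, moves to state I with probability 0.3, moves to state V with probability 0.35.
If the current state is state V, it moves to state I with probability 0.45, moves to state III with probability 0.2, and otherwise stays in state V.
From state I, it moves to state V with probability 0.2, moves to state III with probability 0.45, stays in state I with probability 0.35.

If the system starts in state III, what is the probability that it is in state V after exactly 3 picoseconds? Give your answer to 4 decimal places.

0.2949

Propagate the distribution vector 3 picoseconds from state III.
After 0 picoseconds: (1.0000, 0.0000, 0.0000)
After 1 picosecond: (0.3500, 0.3500, 0.3000)
After 2 picoseconds: (0.3275, 0.3050, 0.3675)
After 3 picoseconds: (0.3410, 0.2949, 0.3641)
P(in state V after 3 picoseconds) = 0.2949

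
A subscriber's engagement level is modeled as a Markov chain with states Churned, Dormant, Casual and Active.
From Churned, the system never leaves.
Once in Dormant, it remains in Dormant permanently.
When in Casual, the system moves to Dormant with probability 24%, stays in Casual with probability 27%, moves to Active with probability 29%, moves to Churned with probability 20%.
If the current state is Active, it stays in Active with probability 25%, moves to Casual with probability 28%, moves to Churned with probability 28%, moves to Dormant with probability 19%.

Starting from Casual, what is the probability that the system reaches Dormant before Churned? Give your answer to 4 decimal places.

Let h(s) be the probability of absorption at Dormant starting from transient state s. Then h(Dormant) = 1 and h(Churned) = 0. By first-step analysis:
h(Casual) = 0.2·0 + 0.24·1 + 0.27·h(Casual) + 0.29·h(Active)
h(Active) = 0.28·0 + 0.19·1 + 0.28·h(Casual) + 0.25·h(Active)
Solving: h(Casual) = 0.5042, h(Active) = 0.4416.
Starting from Casual, the probability is 0.5042.

0.5042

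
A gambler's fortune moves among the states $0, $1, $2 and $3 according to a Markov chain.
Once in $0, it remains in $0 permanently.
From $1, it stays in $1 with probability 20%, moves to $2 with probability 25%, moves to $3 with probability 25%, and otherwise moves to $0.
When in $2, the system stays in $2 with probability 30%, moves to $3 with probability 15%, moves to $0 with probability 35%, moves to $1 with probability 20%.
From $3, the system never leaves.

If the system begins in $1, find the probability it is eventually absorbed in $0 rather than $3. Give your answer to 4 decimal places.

Let h(s) be the probability of absorption at $0 starting from transient state s. Then h($0) = 1 and h($3) = 0. By first-step analysis:
h($1) = 0.3·1 + 0.2·h($1) + 0.25·h($2) + 0.25·0
h($2) = 0.35·1 + 0.2·h($1) + 0.3·h($2) + 0.15·0
Solving: h($1) = 0.5833, h($2) = 0.6667.
Starting from $1, the probability is 0.5833.

0.5833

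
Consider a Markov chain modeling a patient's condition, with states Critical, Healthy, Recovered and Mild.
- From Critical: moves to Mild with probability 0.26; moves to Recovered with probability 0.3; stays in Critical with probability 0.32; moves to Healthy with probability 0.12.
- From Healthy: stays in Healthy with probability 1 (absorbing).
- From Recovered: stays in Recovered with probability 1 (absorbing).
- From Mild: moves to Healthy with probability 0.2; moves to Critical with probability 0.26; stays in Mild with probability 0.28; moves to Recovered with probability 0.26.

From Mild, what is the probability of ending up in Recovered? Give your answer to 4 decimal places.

Let h(s) be the probability of absorption at Recovered starting from transient state s. Then h(Recovered) = 1 and h(Healthy) = 0. By first-step analysis:
h(Critical) = 0.32·h(Critical) + 0.12·0 + 0.3·1 + 0.26·h(Mild)
h(Mild) = 0.26·h(Critical) + 0.2·0 + 0.26·1 + 0.28·h(Mild)
Solving: h(Critical) = 0.6720, h(Mild) = 0.6038.
Starting from Mild, the probability is 0.6038.

0.6038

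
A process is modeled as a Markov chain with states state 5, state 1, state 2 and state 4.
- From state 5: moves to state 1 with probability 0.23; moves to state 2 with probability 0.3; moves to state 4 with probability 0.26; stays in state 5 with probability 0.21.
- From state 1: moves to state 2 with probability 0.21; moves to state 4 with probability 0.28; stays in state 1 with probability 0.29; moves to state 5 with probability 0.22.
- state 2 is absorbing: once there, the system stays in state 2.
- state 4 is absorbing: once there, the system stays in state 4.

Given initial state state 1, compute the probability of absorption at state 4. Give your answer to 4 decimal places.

Let h(s) be the probability of absorption at state 4 starting from transient state s. Then h(state 4) = 1 and h(state 2) = 0. By first-step analysis:
h(state 5) = 0.21·h(state 5) + 0.23·h(state 1) + 0.3·0 + 0.26·1
h(state 1) = 0.22·h(state 5) + 0.29·h(state 1) + 0.21·0 + 0.28·1
Solving: h(state 5) = 0.4879, h(state 1) = 0.5456.
Starting from state 1, the probability is 0.5456.

0.5456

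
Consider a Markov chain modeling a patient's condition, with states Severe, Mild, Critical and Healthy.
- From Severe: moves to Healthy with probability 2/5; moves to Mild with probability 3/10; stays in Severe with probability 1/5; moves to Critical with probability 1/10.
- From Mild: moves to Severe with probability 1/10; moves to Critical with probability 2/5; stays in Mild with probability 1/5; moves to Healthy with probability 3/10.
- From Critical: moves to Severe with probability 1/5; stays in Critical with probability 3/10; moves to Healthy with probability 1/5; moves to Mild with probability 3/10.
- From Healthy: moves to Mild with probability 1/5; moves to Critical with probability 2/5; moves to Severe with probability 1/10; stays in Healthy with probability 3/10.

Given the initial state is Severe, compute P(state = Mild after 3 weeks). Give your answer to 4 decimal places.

Propagate the distribution vector 3 weeks from Severe.
After 0 weeks: (1.0000, 0.0000, 0.0000, 0.0000)
After 1 week: (0.2000, 0.3000, 0.1000, 0.4000)
After 2 weeks: (0.1300, 0.2300, 0.3300, 0.3100)
After 3 weeks: (0.1460, 0.2460, 0.3280, 0.2800)
P(in Mild after 3 weeks) = 0.2460

0.2460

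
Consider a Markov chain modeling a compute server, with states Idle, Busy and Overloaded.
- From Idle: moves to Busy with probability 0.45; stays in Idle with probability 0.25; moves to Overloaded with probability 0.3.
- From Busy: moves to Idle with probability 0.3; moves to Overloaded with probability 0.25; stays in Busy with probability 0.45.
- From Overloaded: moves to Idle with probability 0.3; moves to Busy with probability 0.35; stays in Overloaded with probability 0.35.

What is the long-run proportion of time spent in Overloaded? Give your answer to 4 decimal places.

0.2937

Let the stationary distribution be π with π = πP and π_1 + π_2 + π_3 = 1.
π_1 = 0.25·π_1 + 0.3·π_2 + 0.3·π_3
π_2 = 0.45·π_1 + 0.45·π_2 + 0.35·π_3
Solving with the normalization constraint gives π = (0.2857, 0.4206, 0.2937).
So the stationary probability of Overloaded is 0.2937.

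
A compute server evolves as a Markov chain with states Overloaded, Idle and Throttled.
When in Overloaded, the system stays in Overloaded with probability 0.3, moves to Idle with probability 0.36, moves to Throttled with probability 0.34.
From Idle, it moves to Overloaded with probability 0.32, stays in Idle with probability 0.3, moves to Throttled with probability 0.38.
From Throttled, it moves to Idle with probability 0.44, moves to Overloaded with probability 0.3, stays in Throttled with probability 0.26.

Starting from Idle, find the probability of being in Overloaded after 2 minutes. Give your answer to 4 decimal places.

0.3060

Sum over the intermediate state after 1 minute:
P = P(Idle→Overloaded)·P(Overloaded→Overloaded) + P(Idle→Idle)·P(Idle→Overloaded) + P(Idle→Throttled)·P(Throttled→Overloaded)
  = 0.32×0.3 + 0.3×0.32 + 0.38×0.3
  = 0.0960 + 0.0960 + 0.1140 = 0.3060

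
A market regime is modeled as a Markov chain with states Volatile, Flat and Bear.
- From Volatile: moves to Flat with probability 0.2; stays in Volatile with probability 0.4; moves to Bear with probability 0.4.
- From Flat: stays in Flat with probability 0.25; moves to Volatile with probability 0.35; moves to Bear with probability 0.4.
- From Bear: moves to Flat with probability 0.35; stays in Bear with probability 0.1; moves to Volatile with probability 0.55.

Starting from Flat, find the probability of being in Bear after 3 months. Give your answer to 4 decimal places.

0.3160

Propagate the distribution vector 3 months from Flat.
After 0 months: (0.0000, 1.0000, 0.0000)
After 1 month: (0.3500, 0.2500, 0.4000)
After 2 months: (0.4475, 0.2725, 0.2800)
After 3 months: (0.4284, 0.2556, 0.3160)
P(in Bear after 3 months) = 0.3160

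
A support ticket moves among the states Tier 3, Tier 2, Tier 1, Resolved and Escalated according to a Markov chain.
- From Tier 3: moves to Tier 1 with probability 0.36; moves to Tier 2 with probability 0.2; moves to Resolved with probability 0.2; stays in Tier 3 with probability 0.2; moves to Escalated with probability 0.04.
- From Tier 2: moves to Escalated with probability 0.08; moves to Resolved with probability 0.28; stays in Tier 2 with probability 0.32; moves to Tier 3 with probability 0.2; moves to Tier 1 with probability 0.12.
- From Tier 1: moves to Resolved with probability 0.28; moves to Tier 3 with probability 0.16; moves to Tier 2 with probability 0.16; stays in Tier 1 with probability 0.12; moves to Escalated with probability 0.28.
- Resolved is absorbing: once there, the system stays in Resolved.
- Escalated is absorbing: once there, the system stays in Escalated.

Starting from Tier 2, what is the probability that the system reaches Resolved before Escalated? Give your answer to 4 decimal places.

Let h(s) be the probability of absorption at Resolved starting from transient state s. Then h(Resolved) = 1 and h(Escalated) = 0. By first-step analysis:
h(Tier 3) = 0.2·h(Tier 3) + 0.2·h(Tier 2) + 0.36·h(Tier 1) + 0.2·1 + 0.04·0
h(Tier 2) = 0.2·h(Tier 3) + 0.32·h(Tier 2) + 0.12·h(Tier 1) + 0.28·1 + 0.08·0
h(Tier 1) = 0.16·h(Tier 3) + 0.16·h(Tier 2) + 0.12·h(Tier 1) + 0.28·1 + 0.28·0
Solving: h(Tier 3) = 0.6865, h(Tier 2) = 0.7148, h(Tier 1) = 0.5730.
Starting from Tier 2, the probability is 0.7148.

0.7148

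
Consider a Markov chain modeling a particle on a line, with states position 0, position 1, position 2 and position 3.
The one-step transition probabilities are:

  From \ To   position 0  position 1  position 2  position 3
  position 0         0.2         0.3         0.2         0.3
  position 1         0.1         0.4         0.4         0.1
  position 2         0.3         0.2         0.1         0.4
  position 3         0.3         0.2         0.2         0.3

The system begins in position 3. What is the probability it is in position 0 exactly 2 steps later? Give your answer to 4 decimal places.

0.2300

Propagate the distribution vector 2 steps from position 3.
After 0 steps: (0.0000, 0.0000, 0.0000, 1.0000)
After 1 step: (0.3000, 0.2000, 0.2000, 0.3000)
After 2 steps: (0.2300, 0.2700, 0.2200, 0.2800)
P(in position 0 after 2 steps) = 0.2300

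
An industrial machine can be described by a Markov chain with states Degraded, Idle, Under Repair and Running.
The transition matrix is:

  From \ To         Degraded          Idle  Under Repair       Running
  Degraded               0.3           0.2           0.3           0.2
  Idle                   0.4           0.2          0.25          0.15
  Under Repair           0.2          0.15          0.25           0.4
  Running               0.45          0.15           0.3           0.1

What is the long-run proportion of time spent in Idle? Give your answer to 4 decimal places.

Let the stationary distribution be π with π = πP and π_1 + π_2 + π_3 + π_4 = 1.
π_1 = 0.3·π_1 + 0.4·π_2 + 0.2·π_3 + 0.45·π_4
π_2 = 0.2·π_1 + 0.2·π_2 + 0.15·π_3 + 0.15·π_4
π_3 = 0.3·π_1 + 0.25·π_2 + 0.25·π_3 + 0.3·π_4
Solving with the normalization constraint gives π = (0.3234, 0.1749, 0.2774, 0.2243).
So the stationary probability of Idle is 0.1749.

0.1749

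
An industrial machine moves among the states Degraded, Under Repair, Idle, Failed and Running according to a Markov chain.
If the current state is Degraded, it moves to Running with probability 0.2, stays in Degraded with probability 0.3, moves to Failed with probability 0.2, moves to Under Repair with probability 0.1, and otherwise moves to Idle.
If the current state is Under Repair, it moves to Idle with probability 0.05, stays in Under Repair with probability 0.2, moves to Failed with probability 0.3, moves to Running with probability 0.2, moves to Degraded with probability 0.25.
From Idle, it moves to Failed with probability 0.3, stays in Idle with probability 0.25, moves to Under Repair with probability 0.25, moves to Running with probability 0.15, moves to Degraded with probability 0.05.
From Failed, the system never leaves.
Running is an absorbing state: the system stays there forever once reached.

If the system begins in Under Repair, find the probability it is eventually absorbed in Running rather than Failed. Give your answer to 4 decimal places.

0.4136

Let h(s) be the probability of absorption at Running starting from transient state s. Then h(Running) = 1 and h(Failed) = 0. By first-step analysis:
h(Degraded) = 0.3·h(Degraded) + 0.1·h(Under Repair) + 0.2·h(Idle) + 0.2·0 + 0.2·1
h(Under Repair) = 0.25·h(Degraded) + 0.2·h(Under Repair) + 0.05·h(Idle) + 0.3·0 + 0.2·1
h(Idle) = 0.05·h(Degraded) + 0.25·h(Under Repair) + 0.25·h(Idle) + 0.3·0 + 0.15·1
Solving: h(Degraded) = 0.4499, h(Under Repair) = 0.4136, h(Idle) = 0.3679.
Starting from Under Repair, the probability is 0.4136.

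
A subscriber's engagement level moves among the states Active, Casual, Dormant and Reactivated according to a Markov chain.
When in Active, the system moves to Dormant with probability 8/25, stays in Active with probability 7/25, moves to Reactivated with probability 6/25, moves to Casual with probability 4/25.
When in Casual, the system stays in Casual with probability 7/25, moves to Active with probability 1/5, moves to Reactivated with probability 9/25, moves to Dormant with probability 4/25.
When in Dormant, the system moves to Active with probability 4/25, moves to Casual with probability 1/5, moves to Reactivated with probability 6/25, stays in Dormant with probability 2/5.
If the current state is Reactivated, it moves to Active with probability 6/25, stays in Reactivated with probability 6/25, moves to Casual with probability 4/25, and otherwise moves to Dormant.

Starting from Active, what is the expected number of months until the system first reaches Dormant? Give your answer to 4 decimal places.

3.3181

Let t(s) be the expected number of months to first reach Dormant from state s, with t(Dormant) = 0. Conditioning on the first month:
t(Active) = 1 + 0.28·t(Active) + 0.16·t(Casual) + 0.24·t(Reactivated)
t(Casual) = 1 + 0.2·t(Active) + 0.28·t(Casual) + 0.36·t(Reactivated)
t(Reactivated) = 1 + 0.24·t(Active) + 0.16·t(Casual) + 0.24·t(Reactivated)
Solving: t(Active) = 3.3181, t(Casual) = 3.9032, t(Reactivated) = 3.1853.
Expected months from Active to Dormant: 3.3181.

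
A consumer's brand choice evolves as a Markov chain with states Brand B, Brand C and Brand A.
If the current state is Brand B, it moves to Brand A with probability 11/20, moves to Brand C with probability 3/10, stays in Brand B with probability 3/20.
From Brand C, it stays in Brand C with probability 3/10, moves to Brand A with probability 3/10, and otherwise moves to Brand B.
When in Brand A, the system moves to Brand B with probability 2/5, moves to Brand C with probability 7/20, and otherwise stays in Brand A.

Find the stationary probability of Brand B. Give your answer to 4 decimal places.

0.3200

Let the stationary distribution be π with π = πP and π_1 + π_2 + π_3 = 1.
π_1 = 0.15·π_1 + 0.4·π_2 + 0.4·π_3
π_2 = 0.3·π_1 + 0.3·π_2 + 0.35·π_3
Solving with the normalization constraint gives π = (0.3200, 0.3181, 0.3619).
So the stationary probability of Brand B is 0.3200.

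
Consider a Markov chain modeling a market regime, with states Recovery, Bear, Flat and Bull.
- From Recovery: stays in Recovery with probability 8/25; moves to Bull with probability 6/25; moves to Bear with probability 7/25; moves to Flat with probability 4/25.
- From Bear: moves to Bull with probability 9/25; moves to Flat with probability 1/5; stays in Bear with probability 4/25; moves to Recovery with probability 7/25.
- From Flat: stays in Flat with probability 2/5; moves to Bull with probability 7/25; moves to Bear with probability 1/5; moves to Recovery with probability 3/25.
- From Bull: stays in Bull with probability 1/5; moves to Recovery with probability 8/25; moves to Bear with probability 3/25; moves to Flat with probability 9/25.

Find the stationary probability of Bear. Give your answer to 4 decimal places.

0.1916

Let the stationary distribution be π with π = πP and π_1 + π_2 + π_3 + π_4 = 1.
π_1 = 0.32·π_1 + 0.28·π_2 + 0.12·π_3 + 0.32·π_4
π_2 = 0.28·π_1 + 0.16·π_2 + 0.2·π_3 + 0.12·π_4
π_3 = 0.16·π_1 + 0.2·π_2 + 0.4·π_3 + 0.36·π_4
Solving with the normalization constraint gives π = (0.2543, 0.1916, 0.2901, 0.2640).
So the stationary probability of Bear is 0.1916.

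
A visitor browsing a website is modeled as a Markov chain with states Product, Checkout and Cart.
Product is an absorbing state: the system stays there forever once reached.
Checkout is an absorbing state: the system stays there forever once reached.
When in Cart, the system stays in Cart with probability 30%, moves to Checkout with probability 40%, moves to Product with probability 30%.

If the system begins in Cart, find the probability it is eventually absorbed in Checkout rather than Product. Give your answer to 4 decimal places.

0.5714

Let h(s) be the probability of absorption at Checkout starting from transient state s. Then h(Checkout) = 1 and h(Product) = 0. By first-step analysis:
h(Cart) = 0.3·0 + 0.4·1 + 0.3·h(Cart)
Solving: h(Cart) = 0.5714.
Starting from Cart, the probability is 0.5714.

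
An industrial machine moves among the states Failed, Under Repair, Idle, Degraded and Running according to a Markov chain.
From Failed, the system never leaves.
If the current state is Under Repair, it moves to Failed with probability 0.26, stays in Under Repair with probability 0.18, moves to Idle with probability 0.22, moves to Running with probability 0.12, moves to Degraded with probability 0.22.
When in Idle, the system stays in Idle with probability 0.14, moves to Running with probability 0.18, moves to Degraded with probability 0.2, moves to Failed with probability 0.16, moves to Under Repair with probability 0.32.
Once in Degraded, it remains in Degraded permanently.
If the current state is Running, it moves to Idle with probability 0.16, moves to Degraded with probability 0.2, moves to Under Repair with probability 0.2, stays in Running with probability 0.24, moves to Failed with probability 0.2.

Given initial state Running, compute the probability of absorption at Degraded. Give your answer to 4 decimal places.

0.4977

Let h(s) be the probability of absorption at Degraded starting from transient state s. Then h(Degraded) = 1 and h(Failed) = 0. By first-step analysis:
h(Under Repair) = 0.26·0 + 0.18·h(Under Repair) + 0.22·h(Idle) + 0.22·1 + 0.12·h(Running)
h(Idle) = 0.16·0 + 0.32·h(Under Repair) + 0.14·h(Idle) + 0.2·1 + 0.18·h(Running)
h(Running) = 0.2·0 + 0.2·h(Under Repair) + 0.16·h(Idle) + 0.2·1 + 0.24·h(Running)
Solving: h(Under Repair) = 0.4793, h(Idle) = 0.5151, h(Running) = 0.4977.
Starting from Running, the probability is 0.4977.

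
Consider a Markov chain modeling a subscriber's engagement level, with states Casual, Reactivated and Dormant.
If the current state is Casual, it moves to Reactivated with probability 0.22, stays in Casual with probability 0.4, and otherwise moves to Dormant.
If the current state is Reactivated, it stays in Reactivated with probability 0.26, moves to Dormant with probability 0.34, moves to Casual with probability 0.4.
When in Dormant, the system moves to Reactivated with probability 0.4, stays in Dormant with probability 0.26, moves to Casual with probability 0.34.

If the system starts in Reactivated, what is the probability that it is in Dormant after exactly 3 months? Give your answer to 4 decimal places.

Propagate the distribution vector 3 months from Reactivated.
After 0 months: (0.0000, 1.0000, 0.0000)
After 1 month: (0.4000, 0.2600, 0.3400)
After 2 months: (0.3796, 0.2916, 0.3288)
After 3 months: (0.3803, 0.2908, 0.3289)
P(in Dormant after 3 months) = 0.3289

0.3289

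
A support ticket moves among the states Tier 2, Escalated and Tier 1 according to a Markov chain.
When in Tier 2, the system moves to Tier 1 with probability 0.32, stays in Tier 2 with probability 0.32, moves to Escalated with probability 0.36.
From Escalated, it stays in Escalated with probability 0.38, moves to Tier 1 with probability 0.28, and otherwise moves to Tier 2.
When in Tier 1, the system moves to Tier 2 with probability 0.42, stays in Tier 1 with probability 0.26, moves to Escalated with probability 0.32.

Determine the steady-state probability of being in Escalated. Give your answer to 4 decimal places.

0.3556

Let the stationary distribution be π with π = πP and π_1 + π_2 + π_3 = 1.
π_1 = 0.32·π_1 + 0.34·π_2 + 0.42·π_3
π_2 = 0.36·π_1 + 0.38·π_2 + 0.32·π_3
Solving with the normalization constraint gives π = (0.3560, 0.3556, 0.2885).
So the stationary probability of Escalated is 0.3556.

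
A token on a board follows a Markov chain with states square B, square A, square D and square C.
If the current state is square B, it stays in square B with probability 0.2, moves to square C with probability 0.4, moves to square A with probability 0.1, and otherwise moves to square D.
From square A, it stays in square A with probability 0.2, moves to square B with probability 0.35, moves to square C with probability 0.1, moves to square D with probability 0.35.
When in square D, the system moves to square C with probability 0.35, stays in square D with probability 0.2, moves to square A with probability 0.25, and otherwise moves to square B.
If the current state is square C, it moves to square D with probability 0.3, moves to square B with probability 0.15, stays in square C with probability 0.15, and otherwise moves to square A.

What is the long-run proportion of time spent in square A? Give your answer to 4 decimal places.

Let the stationary distribution be π with π = πP and π_1 + π_2 + π_3 + π_4 = 1.
π_1 = 0.2·π_1 + 0.35·π_2 + 0.2·π_3 + 0.15·π_4
π_2 = 0.1·π_1 + 0.2·π_2 + 0.25·π_3 + 0.4·π_4
π_3 = 0.3·π_1 + 0.35·π_2 + 0.2·π_3 + 0.3·π_4
Solving with the normalization constraint gives π = (0.2238, 0.2419, 0.2837, 0.2506).
So the stationary probability of square A is 0.2419.

0.2419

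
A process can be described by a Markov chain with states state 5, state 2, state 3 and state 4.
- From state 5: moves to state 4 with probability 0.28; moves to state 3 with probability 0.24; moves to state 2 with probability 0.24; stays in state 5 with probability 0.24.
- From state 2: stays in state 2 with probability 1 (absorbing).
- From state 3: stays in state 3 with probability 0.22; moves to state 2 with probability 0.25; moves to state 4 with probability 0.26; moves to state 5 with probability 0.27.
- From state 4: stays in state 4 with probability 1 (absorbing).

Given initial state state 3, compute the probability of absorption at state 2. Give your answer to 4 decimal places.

Let h(s) be the probability of absorption at state 2 starting from transient state s. Then h(state 2) = 1 and h(state 4) = 0. By first-step analysis:
h(state 5) = 0.24·h(state 5) + 0.24·1 + 0.24·h(state 3) + 0.28·0
h(state 3) = 0.27·h(state 5) + 0.25·1 + 0.22·h(state 3) + 0.26·0
Solving: h(state 5) = 0.4682, h(state 3) = 0.4826.
Starting from state 3, the probability is 0.4826.

0.4826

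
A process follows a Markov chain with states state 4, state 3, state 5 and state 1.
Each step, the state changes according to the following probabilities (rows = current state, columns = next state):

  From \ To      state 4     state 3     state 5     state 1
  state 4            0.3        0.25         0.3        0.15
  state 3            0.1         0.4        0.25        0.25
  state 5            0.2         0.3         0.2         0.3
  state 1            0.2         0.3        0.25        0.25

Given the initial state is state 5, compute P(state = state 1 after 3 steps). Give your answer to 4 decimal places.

0.2435

Propagate the distribution vector 3 steps from state 5.
After 0 steps: (0.0000, 0.0000, 1.0000, 0.0000)
After 1 step: (0.2000, 0.3000, 0.2000, 0.3000)
After 2 steps: (0.1900, 0.3200, 0.2500, 0.2400)
After 3 steps: (0.1870, 0.3225, 0.2470, 0.2435)
P(in state 1 after 3 steps) = 0.2435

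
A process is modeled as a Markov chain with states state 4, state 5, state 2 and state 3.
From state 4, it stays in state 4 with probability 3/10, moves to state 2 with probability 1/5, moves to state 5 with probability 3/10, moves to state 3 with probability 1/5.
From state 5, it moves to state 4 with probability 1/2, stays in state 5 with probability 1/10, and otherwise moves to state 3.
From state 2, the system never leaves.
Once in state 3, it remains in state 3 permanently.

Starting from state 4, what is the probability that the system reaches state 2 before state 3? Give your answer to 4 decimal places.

Let h(s) be the probability of absorption at state 2 starting from transient state s. Then h(state 2) = 1 and h(state 3) = 0. By first-step analysis:
h(state 4) = 0.3·h(state 4) + 0.3·h(state 5) + 0.2·1 + 0.2·0
h(state 5) = 0.5·h(state 4) + 0.1·h(state 5) + 0.4·0
Solving: h(state 4) = 0.3750, h(state 5) = 0.2083.
Starting from state 4, the probability is 0.3750.

0.3750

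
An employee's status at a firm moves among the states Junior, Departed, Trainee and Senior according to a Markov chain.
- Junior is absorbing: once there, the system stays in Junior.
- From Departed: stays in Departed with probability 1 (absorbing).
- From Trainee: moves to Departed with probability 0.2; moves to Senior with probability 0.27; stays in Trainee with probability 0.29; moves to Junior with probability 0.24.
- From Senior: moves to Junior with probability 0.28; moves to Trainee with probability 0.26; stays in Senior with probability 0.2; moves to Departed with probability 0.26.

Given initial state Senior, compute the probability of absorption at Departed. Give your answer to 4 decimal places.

0.4753

Let h(s) be the probability of absorption at Departed starting from transient state s. Then h(Departed) = 1 and h(Junior) = 0. By first-step analysis:
h(Trainee) = 0.24·0 + 0.2·1 + 0.29·h(Trainee) + 0.27·h(Senior)
h(Senior) = 0.28·0 + 0.26·1 + 0.26·h(Trainee) + 0.2·h(Senior)
Solving: h(Trainee) = 0.4624, h(Senior) = 0.4753.
Starting from Senior, the probability is 0.4753.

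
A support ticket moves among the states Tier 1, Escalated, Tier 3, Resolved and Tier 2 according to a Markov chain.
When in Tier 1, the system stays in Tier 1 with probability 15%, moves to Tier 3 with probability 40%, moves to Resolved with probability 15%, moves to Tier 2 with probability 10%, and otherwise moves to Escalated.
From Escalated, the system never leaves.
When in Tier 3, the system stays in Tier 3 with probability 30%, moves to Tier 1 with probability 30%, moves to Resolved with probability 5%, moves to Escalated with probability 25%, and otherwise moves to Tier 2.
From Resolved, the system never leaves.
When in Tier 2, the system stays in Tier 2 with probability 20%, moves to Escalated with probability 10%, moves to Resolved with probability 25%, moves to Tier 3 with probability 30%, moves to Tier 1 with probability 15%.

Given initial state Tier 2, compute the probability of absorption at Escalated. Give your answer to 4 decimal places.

Let h(s) be the probability of absorption at Escalated starting from transient state s. Then h(Escalated) = 1 and h(Resolved) = 0. By first-step analysis:
h(Tier 1) = 0.15·h(Tier 1) + 0.2·1 + 0.4·h(Tier 3) + 0.15·0 + 0.1·h(Tier 2)
h(Tier 3) = 0.3·h(Tier 1) + 0.25·1 + 0.3·h(Tier 3) + 0.05·0 + 0.1·h(Tier 2)
h(Tier 2) = 0.15·h(Tier 1) + 0.1·1 + 0.3·h(Tier 3) + 0.25·0 + 0.2·h(Tier 2)
Solving: h(Tier 1) = 0.6216, h(Tier 3) = 0.6953, h(Tier 2) = 0.5023.
Starting from Tier 2, the probability is 0.5023.

0.5023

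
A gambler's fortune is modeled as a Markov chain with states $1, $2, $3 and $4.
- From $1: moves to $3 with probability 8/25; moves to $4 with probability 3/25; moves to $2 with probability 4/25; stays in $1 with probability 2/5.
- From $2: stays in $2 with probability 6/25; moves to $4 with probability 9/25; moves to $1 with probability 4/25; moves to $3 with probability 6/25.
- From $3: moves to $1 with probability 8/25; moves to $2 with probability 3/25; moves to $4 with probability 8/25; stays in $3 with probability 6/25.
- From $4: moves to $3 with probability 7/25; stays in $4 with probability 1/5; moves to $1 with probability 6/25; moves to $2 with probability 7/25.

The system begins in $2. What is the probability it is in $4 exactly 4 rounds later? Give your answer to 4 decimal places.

Propagate the distribution vector 4 rounds from $2.
After 0 rounds: (0.0000, 1.0000, 0.0000, 0.0000)
After 1 round: (0.1600, 0.2400, 0.2400, 0.3600)
After 2 rounds: (0.2656, 0.2128, 0.2672, 0.2544)
After 3 rounds: (0.2868, 0.1969, 0.2714, 0.2449)
After 4 rounds: (0.2919, 0.1943, 0.2727, 0.2411)
P(in $4 after 4 rounds) = 0.2411

0.2411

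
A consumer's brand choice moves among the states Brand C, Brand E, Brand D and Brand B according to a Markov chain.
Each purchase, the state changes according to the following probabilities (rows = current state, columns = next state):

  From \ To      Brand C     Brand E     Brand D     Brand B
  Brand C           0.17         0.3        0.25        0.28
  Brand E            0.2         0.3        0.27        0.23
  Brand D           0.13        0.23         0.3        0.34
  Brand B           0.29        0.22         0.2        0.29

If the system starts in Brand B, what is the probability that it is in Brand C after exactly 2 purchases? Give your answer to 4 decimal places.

0.2034

Propagate the distribution vector 2 purchases from Brand B.
After 0 purchases: (0.0000, 0.0000, 0.0000, 1.0000)
After 1 purchase: (0.2900, 0.2200, 0.2000, 0.2900)
After 2 purchases: (0.2034, 0.2628, 0.2499, 0.2839)
P(in Brand C after 2 purchases) = 0.2034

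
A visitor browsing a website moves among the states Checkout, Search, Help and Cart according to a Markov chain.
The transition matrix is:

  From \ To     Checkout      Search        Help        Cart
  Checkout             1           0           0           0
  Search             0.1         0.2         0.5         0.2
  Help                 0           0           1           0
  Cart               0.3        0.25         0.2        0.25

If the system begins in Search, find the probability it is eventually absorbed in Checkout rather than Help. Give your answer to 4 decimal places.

0.2455

Let h(s) be the probability of absorption at Checkout starting from transient state s. Then h(Checkout) = 1 and h(Help) = 0. By first-step analysis:
h(Search) = 0.1·1 + 0.2·h(Search) + 0.5·0 + 0.2·h(Cart)
h(Cart) = 0.3·1 + 0.25·h(Search) + 0.2·0 + 0.25·h(Cart)
Solving: h(Search) = 0.2455, h(Cart) = 0.4818.
Starting from Search, the probability is 0.2455.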